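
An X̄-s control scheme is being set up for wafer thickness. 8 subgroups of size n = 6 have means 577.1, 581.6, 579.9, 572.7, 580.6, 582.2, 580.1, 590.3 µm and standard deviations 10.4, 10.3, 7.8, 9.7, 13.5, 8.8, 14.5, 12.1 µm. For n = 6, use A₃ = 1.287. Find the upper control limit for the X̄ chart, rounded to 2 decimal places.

X̄̄ = (577.1 + 581.6 + 579.9 + 572.7 + 580.6 + 582.2 + 580.1 + 590.3) / 8 = 580.5625
s̄ = (10.4 + 10.3 + 7.8 + 9.7 + 13.5 + 8.8 + 14.5 + 12.1) / 8 = 10.8875
UCL = X̄̄ + A₃·s̄ = 580.5625 + 1.287 × 10.8875 = 594.5747

594.57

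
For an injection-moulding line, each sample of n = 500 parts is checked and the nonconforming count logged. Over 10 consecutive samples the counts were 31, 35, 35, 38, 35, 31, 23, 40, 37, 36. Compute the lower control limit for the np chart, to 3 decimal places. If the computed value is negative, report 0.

p̄ = Σdᵢ / (k·n) = 341 / (10 × 500) = 0.06820
LCL = np̄ − 3·√(np̄(1−p̄)) = 34.1000 − 3 × 5.6369 = 17.1894

17.189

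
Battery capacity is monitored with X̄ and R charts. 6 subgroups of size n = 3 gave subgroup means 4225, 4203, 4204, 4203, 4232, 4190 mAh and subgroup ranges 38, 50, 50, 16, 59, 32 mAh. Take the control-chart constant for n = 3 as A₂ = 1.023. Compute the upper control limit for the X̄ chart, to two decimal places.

4251.27

X̄̄ = (4225 + 4203 + 4204 + 4203 + 4232 + 4190) / 6 = 25257.0000 / 6 = 4209.5000
R̄ = (38 + 50 + 50 + 16 + 59 + 32) / 6 = 245.0000 / 6 = 40.8333
UCL = X̄̄ + A₂·R̄ = 4209.5000 + 1.023 × 40.8333 = 4251.2725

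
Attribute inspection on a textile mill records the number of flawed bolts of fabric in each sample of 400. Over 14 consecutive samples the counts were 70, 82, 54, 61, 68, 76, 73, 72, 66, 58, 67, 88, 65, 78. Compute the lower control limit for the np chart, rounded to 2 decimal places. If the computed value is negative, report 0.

p̄ = Σdᵢ / (k·n) = 978 / (14 × 400) = 0.17464
LCL = np̄ − 3·√(np̄(1−p̄)) = 69.8571 − 3 × 7.5932 = 47.0775

47.08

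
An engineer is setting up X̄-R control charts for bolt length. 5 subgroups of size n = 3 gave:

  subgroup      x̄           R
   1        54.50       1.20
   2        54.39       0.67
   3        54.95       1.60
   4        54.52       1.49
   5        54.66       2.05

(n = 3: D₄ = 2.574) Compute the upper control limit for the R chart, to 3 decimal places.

R̄ = (1.20 + 0.67 + 1.60 + 1.49 + 2.05) / 5 = 7.0100 / 5 = 1.4020
UCL_R = D₄·R̄ = 2.574 × 1.4020 = 3.6087

3.609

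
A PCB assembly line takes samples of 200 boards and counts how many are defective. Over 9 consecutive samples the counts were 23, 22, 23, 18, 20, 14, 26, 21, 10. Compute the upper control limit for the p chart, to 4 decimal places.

0.1615

p̄ = Σdᵢ / (k·n) = 177 / (9 × 200) = 0.09833
UCL = p̄ + 3·√(p̄(1−p̄)/n) = 0.09833 + 3 × √(0.09833×0.90167/200) = 0.09833 + 3 × 0.02106 = 0.16150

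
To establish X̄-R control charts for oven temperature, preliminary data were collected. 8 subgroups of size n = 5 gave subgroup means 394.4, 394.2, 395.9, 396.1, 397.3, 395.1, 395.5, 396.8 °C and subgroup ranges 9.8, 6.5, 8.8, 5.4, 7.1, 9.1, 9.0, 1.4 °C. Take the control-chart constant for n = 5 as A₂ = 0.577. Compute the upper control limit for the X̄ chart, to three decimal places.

399.781

X̄̄ = (394.4 + 394.2 + 395.9 + 396.1 + 397.3 + 395.1 + 395.5 + 396.8) / 8 = 3165.3000 / 8 = 395.6625
R̄ = (9.8 + 6.5 + 8.8 + 5.4 + 7.1 + 9.1 + 9.0 + 1.4) / 8 = 57.1000 / 8 = 7.1375
UCL = X̄̄ + A₂·R̄ = 395.6625 + 0.577 × 7.1375 = 399.7808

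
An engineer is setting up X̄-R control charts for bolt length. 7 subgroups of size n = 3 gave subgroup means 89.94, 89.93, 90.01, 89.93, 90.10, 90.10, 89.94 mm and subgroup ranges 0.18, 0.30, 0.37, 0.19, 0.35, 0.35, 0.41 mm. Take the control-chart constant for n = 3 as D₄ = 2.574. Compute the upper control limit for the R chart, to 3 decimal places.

R̄ = (0.18 + 0.30 + 0.37 + 0.19 + 0.35 + 0.35 + 0.41) / 7 = 2.1500 / 7 = 0.3071
UCL_R = D₄·R̄ = 2.574 × 0.3071 = 0.7906

0.791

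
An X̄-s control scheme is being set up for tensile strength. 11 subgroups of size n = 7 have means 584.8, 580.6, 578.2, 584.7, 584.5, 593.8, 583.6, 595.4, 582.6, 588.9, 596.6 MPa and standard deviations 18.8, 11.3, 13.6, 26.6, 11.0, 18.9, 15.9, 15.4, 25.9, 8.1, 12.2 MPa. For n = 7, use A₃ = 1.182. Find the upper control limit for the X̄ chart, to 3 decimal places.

605.795

X̄̄ = (584.8 + 580.6 + 578.2 + 584.7 + 584.5 + 593.8 + 583.6 + 595.4 + 582.6 + 588.9 + 596.6) / 11 = 586.7000
s̄ = (18.8 + 11.3 + 13.6 + 26.6 + 11.0 + 18.9 + 15.9 + 15.4 + 25.9 + 8.1 + 12.2) / 11 = 16.1545
UCL = X̄̄ + A₃·s̄ = 586.7000 + 1.182 × 16.1545 = 605.7947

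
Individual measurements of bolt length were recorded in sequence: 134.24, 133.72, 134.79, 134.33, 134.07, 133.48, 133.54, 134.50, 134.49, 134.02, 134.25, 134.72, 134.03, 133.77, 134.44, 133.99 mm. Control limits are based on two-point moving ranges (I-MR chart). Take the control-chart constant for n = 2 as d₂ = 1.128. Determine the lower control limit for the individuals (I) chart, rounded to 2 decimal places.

132.88

X̄ = (134.24 + 133.72 + 134.79 + 134.33 + 134.07 + 133.48 + 133.54 + 134.50 + 134.49 + 134.02 + 134.25 + 134.72 + 134.03 + 133.77 + 134.44 + 133.99) / 16 = 134.1488
Moving ranges: 0.52, 1.07, 0.46, 0.26, 0.59, 0.06, 0.96, 0.01, 0.47, 0.23, 0.47, 0.69, 0.26, 0.67, 0.45; M̄R̄ = 7.1700 / 15 = 0.4780
LCL = X̄ − 3·M̄R̄/d₂ = 134.1488 − 3 × 0.4780 / 1.128 = 132.8775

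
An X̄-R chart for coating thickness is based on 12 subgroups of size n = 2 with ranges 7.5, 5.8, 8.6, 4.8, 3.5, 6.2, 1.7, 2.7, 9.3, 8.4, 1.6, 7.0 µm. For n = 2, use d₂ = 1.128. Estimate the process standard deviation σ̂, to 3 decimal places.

R̄ = (7.5 + 5.8 + 8.6 + 4.8 + 3.5 + 6.2 + 1.7 + 2.7 + 9.3 + 8.4 + 1.6 + 7.0) / 12 = 5.5917
σ̂ = R̄ / d₂ = 5.5917 / 1.128 = 4.9572

4.957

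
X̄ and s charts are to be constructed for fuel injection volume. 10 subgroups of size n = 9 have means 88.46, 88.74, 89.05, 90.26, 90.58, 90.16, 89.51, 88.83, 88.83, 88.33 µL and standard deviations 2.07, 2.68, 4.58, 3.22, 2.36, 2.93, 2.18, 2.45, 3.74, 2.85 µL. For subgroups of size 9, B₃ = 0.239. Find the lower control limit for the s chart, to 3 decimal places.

0.695

s̄ = (2.07 + 2.68 + 4.58 + 3.22 + 2.36 + 2.93 + 2.18 + 2.45 + 3.74 + 2.85) / 10 = 2.9060
LCL_s = B₃·s̄ = 0.239 × 2.9060 = 0.6945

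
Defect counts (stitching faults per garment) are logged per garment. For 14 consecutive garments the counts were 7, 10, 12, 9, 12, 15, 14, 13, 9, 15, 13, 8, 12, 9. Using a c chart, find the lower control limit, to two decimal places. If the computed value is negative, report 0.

c̄ = (7 + 10 + 12 + 9 + 12 + 15 + 14 + 13 + 9 + 15 + 13 + 8 + 12 + 9) / 14 = 158 / 14 = 11.2857
LCL = c̄ − 3√c̄ = 11.2857 − 3 × 3.3594 = 1.2074

1.21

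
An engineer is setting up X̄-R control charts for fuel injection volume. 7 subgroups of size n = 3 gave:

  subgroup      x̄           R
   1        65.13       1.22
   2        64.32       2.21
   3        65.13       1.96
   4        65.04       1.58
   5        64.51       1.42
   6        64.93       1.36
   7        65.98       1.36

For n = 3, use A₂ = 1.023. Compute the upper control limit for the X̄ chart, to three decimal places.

X̄̄ = (65.13 + 64.32 + 65.13 + 65.04 + 64.51 + 64.93 + 65.98) / 7 = 455.0400 / 7 = 65.0057
R̄ = (1.22 + 2.21 + 1.96 + 1.58 + 1.42 + 1.36 + 1.36) / 7 = 11.1100 / 7 = 1.5871
UCL = X̄̄ + A₂·R̄ = 65.0057 + 1.023 × 1.5871 = 66.6294

66.629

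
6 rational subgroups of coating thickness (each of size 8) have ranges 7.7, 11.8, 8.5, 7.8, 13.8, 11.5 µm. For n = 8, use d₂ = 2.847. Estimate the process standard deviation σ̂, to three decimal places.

3.577

R̄ = (7.7 + 11.8 + 8.5 + 7.8 + 13.8 + 11.5) / 6 = 10.1833
σ̂ = R̄ / d₂ = 10.1833 / 2.847 = 3.5769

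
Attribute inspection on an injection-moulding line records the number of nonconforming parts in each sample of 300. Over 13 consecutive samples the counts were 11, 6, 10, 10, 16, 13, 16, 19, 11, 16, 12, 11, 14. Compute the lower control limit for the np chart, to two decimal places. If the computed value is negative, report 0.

2.23

p̄ = Σdᵢ / (k·n) = 165 / (13 × 300) = 0.04231
LCL = np̄ − 3·√(np̄(1−p̄)) = 12.6923 − 3 × 3.4864 = 2.2330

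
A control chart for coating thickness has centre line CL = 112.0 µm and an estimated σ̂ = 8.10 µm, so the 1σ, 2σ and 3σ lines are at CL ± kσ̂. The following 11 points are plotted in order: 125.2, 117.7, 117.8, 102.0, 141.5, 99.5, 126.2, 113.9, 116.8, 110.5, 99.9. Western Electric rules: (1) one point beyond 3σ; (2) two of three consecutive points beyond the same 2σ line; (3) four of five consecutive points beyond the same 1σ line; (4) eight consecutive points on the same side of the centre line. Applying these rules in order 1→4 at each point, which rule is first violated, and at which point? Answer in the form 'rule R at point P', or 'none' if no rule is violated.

Zone of each point (C = within 1σ̂, B = 1σ̂–2σ̂, A = 2σ̂–3σ̂, * = beyond 3σ̂; sign = side of CL): 1:+B, 2:+C, 3:+C, 4:-B, 5:+*, 6:-B, 7:+B, 8:+C, 9:+C, 10:-C, 11:-B
Rule 1 (one point beyond the 3σ limits) is satisfied at point 5.

rule 1 at point 5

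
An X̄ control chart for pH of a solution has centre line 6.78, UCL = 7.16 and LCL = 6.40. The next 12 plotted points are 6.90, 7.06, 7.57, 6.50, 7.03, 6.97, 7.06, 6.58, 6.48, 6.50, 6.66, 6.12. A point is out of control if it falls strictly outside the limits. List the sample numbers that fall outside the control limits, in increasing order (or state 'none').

3, 12

Compare each point to [6.40, 7.16]: sample 3 = 7.57 > UCL; sample 12 = 6.12 < LCL.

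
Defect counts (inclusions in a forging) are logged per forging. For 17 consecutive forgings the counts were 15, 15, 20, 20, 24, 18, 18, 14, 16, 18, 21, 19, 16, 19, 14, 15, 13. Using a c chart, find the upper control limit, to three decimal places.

c̄ = (15 + 15 + 20 + 20 + 24 + 18 + 18 + 14 + 16 + 18 + 21 + 19 + 16 + 19 + 14 + 15 + 13) / 17 = 295 / 17 = 17.3529
UCL = c̄ + 3√c̄ = 17.3529 + 3 × √17.3529 = 17.3529 + 3 × 4.1657 = 29.8500

29.850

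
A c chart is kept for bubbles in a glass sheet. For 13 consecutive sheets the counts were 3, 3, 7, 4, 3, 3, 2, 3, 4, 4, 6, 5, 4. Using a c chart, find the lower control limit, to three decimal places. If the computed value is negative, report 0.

0.000

c̄ = (3 + 3 + 7 + 4 + 3 + 3 + 2 + 3 + 4 + 4 + 6 + 5 + 4) / 13 = 51 / 13 = 3.9231
LCL = c̄ − 3√c̄ = 3.9231 − 3 × 1.9807 = -2.0190 → 0 (cannot be negative)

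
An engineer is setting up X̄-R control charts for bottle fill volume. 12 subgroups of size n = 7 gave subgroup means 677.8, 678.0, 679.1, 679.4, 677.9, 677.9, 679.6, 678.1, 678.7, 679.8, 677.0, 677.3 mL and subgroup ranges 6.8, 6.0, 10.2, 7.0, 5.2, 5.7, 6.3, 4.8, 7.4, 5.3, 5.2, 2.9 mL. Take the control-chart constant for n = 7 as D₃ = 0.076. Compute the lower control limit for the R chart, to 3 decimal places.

0.461

R̄ = (6.8 + 6.0 + 10.2 + 7.0 + 5.2 + 5.7 + 6.3 + 4.8 + 7.4 + 5.3 + 5.2 + 2.9) / 12 = 72.8000 / 12 = 6.0667
LCL_R = D₃·R̄ = 0.076 × 6.0667 = 0.4611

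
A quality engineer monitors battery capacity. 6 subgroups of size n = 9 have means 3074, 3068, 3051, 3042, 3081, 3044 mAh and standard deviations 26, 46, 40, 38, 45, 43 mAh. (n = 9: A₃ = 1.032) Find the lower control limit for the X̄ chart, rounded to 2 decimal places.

3019.06

X̄̄ = (3074 + 3068 + 3051 + 3042 + 3081 + 3044) / 6 = 3060.0000
s̄ = (26 + 46 + 40 + 38 + 45 + 43) / 6 = 39.6667
LCL = X̄̄ − A₃·s̄ = 3060.0000 − 1.032 × 39.6667 = 3019.0640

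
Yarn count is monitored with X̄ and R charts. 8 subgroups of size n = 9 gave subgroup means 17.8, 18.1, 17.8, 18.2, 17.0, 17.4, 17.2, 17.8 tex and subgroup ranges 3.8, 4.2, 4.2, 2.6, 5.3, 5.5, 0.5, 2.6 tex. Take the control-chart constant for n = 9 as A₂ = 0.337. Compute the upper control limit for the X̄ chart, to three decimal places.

X̄̄ = (17.8 + 18.1 + 17.8 + 18.2 + 17.0 + 17.4 + 17.2 + 17.8) / 8 = 141.3000 / 8 = 17.6625
R̄ = (3.8 + 4.2 + 4.2 + 2.6 + 5.3 + 5.5 + 0.5 + 2.6) / 8 = 28.7000 / 8 = 3.5875
UCL = X̄̄ + A₂·R̄ = 17.6625 + 0.337 × 3.5875 = 18.8715

18.871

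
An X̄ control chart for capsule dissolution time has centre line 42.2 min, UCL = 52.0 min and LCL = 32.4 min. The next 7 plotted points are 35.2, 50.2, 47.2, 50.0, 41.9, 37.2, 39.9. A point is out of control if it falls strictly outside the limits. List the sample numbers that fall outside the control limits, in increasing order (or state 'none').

All 7 points lie within [32.4, 52.0].

none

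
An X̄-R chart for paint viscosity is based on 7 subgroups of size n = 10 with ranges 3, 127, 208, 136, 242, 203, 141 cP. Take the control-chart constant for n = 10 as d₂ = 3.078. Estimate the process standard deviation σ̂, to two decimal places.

R̄ = (3 + 127 + 208 + 136 + 242 + 203 + 141) / 7 = 151.4286
σ̂ = R̄ / d₂ = 151.4286 / 3.078 = 49.1971

49.20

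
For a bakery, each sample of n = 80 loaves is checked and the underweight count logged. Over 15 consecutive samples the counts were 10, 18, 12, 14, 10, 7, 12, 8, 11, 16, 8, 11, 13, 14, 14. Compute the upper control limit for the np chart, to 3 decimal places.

p̄ = Σdᵢ / (k·n) = 178 / (15 × 80) = 0.14833
UCL = np̄ + 3·√(np̄(1−p̄)) = 11.8667 + 3 × √(11.8667×0.85167) = 11.8667 + 3 × 3.1791 = 21.4039

21.404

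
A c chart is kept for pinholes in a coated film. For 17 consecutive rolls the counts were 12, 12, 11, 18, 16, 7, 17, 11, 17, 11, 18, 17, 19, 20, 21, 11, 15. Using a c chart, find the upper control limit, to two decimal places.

26.46

c̄ = (12 + 12 + 11 + 18 + 16 + 7 + 17 + 11 + 17 + 11 + 18 + 17 + 19 + 20 + 21 + 11 + 15) / 17 = 253 / 17 = 14.8824
UCL = c̄ + 3√c̄ = 14.8824 + 3 × √14.8824 = 14.8824 + 3 × 3.8578 = 26.4556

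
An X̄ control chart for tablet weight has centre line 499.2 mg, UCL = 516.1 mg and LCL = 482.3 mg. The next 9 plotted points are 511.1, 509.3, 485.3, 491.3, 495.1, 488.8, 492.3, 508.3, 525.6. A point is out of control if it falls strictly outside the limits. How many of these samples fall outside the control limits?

Compare each point to [482.3, 516.1]: sample 9 = 525.6 > UCL.

1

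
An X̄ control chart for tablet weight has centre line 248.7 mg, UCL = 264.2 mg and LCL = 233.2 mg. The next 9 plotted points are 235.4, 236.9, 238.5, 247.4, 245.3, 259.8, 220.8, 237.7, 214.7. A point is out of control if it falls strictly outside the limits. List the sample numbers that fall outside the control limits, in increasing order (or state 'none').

7, 9

Compare each point to [233.2, 264.2]: sample 7 = 220.8 < LCL; sample 9 = 214.7 < LCL.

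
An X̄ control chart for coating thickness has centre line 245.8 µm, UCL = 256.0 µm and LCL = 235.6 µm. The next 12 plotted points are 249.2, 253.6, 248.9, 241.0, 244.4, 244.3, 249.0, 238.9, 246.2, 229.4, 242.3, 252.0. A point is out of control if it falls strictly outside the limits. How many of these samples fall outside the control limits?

1

Compare each point to [235.6, 256.0]: sample 10 = 229.4 < LCL.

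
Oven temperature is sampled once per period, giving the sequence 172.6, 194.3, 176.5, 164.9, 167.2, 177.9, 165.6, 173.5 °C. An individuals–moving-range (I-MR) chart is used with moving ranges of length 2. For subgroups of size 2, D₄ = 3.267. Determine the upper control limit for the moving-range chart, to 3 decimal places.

39.344

Moving ranges: 21.7, 17.8, 11.6, 2.3, 10.7, 12.3, 7.9; M̄R̄ = 84.3000 / 7 = 12.0429
UCL_MR = D₄·M̄R̄ = 3.267 × 12.0429 = 39.3440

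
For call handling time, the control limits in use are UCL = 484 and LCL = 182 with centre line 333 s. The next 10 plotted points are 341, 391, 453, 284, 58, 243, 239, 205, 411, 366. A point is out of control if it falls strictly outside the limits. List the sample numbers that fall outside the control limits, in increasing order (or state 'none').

Compare each point to [182, 484]: sample 5 = 58 < LCL.

5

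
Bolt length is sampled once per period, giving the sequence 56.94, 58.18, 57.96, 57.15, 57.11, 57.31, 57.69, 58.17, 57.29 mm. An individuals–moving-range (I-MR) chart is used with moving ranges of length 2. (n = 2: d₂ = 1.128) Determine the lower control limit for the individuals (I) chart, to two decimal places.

X̄ = (56.94 + 58.18 + 57.96 + 57.15 + 57.11 + 57.31 + 57.69 + 58.17 + 57.29) / 9 = 57.5333
Moving ranges: 1.24, 0.22, 0.81, 0.04, 0.20, 0.38, 0.48, 0.88; M̄R̄ = 4.2500 / 8 = 0.5312
LCL = X̄ − 3·M̄R̄/d₂ = 57.5333 − 3 × 0.5312 / 1.128 = 56.1204

56.12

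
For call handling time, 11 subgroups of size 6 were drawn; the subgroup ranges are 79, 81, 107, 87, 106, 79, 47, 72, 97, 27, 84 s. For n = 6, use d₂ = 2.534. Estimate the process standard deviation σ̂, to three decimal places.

R̄ = (79 + 81 + 107 + 87 + 106 + 79 + 47 + 72 + 97 + 27 + 84) / 11 = 78.7273
σ̂ = R̄ / d₂ = 78.7273 / 2.534 = 31.0684

31.068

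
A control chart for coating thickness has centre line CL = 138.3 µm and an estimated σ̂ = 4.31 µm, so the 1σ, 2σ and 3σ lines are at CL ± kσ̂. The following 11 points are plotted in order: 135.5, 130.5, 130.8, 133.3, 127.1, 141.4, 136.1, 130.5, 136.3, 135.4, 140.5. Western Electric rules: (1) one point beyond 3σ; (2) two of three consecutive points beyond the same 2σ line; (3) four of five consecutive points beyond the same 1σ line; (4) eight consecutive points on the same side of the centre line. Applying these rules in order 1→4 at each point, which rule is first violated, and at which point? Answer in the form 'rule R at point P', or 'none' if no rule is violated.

Zone of each point (C = within 1σ̂, B = 1σ̂–2σ̂, A = 2σ̂–3σ̂, * = beyond 3σ̂; sign = side of CL): 1:-C, 2:-B, 3:-B, 4:-B, 5:-A, 6:+C, 7:-C, 8:-B, 9:-C, 10:-C, 11:+C
Rule 3 (four of five consecutive points beyond the same 1σ limit) is satisfied at point 5.

rule 3 at point 5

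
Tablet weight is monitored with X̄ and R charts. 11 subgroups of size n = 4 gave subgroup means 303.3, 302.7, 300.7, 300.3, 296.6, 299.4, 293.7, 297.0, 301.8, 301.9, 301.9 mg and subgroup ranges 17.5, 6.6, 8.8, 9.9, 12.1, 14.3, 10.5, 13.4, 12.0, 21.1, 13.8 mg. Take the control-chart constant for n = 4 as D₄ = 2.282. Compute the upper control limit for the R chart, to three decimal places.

29.044

R̄ = (17.5 + 6.6 + 8.8 + 9.9 + 12.1 + 14.3 + 10.5 + 13.4 + 12.0 + 21.1 + 13.8) / 11 = 140.0000 / 11 = 12.7273
UCL_R = D₄·R̄ = 2.282 × 12.7273 = 29.0436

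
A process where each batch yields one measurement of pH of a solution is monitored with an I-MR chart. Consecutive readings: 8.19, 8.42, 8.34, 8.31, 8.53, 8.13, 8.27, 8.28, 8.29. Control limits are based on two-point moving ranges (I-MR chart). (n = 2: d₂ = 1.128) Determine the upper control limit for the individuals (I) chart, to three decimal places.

X̄ = (8.19 + 8.42 + 8.34 + 8.31 + 8.53 + 8.13 + 8.27 + 8.28 + 8.29) / 9 = 8.3067
Moving ranges: 0.23, 0.08, 0.03, 0.22, 0.40, 0.14, 0.01, 0.01; M̄R̄ = 1.1200 / 8 = 0.1400
UCL = X̄ + 3·M̄R̄/d₂ = 8.3067 + 3 × 0.1400 / 1.128 = 8.6790

8.679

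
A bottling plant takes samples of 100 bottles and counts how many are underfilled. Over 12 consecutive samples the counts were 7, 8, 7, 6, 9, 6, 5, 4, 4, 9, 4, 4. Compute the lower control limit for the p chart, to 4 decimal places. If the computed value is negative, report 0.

p̄ = Σdᵢ / (k·n) = 73 / (12 × 100) = 0.06083
LCL = p̄ − 3·√(p̄(1−p̄)/n) = 0.06083 − 3 × 0.02390 = -0.01087 → 0 (negative, so LCL = 0)

0.0000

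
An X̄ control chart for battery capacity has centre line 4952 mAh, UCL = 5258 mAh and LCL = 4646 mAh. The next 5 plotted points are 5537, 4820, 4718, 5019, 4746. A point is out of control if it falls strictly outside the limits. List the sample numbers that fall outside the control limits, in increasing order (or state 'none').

Compare each point to [4646, 5258]: sample 1 = 5537 > UCL.

1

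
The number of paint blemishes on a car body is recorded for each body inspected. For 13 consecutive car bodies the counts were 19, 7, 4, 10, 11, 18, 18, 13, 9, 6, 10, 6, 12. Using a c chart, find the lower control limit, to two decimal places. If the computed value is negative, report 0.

c̄ = (19 + 7 + 4 + 10 + 11 + 18 + 18 + 13 + 9 + 6 + 10 + 6 + 12) / 13 = 143 / 13 = 11.0000
LCL = c̄ − 3√c̄ = 11.0000 − 3 × 3.3166 = 1.0501

1.05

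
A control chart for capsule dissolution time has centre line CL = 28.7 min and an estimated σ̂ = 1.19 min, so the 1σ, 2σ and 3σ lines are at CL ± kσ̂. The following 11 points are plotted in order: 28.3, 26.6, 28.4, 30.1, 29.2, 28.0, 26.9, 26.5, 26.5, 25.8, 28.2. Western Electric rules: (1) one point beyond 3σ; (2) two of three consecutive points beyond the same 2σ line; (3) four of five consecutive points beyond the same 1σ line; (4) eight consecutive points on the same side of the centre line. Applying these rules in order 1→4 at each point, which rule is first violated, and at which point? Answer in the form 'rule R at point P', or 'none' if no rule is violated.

rule 3 at point 10

Zone of each point (C = within 1σ̂, B = 1σ̂–2σ̂, A = 2σ̂–3σ̂, * = beyond 3σ̂; sign = side of CL): 1:-C, 2:-B, 3:-C, 4:+B, 5:+C, 6:-C, 7:-B, 8:-B, 9:-B, 10:-A, 11:-C
Rule 3 (four of five consecutive points beyond the same 1σ limit) is satisfied at point 10.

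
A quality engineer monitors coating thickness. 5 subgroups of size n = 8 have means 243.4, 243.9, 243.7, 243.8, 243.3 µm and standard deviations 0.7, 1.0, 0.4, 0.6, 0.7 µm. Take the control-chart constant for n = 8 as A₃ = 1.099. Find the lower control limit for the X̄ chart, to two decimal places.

X̄̄ = (243.4 + 243.9 + 243.7 + 243.8 + 243.3) / 5 = 243.6200
s̄ = (0.7 + 1.0 + 0.4 + 0.6 + 0.7) / 5 = 0.6800
LCL = X̄̄ − A₃·s̄ = 243.6200 − 1.099 × 0.6800 = 242.8727

242.87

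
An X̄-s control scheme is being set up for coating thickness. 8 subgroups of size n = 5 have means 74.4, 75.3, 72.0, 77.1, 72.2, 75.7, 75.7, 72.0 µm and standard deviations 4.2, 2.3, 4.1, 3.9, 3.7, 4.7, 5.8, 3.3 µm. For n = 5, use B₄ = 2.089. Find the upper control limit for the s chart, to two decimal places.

8.36

s̄ = (4.2 + 2.3 + 4.1 + 3.9 + 3.7 + 4.7 + 5.8 + 3.3) / 8 = 4.0000
UCL_s = B₄·s̄ = 2.089 × 4.0000 = 8.3560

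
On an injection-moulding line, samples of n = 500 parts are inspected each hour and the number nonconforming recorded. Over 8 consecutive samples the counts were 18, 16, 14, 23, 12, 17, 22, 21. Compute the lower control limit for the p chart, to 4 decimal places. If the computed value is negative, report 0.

0.0108

p̄ = Σdᵢ / (k·n) = 143 / (8 × 500) = 0.03575
LCL = p̄ − 3·√(p̄(1−p̄)/n) = 0.03575 − 3 × 0.00830 = 0.01084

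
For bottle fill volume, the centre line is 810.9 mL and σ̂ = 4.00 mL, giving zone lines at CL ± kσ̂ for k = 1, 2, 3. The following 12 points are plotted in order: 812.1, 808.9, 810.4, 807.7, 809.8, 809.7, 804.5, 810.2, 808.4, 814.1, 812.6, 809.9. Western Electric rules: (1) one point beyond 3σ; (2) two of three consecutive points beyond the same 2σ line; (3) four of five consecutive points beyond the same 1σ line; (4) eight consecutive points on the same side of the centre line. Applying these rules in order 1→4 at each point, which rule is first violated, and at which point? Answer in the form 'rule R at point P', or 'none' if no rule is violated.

Zone of each point (C = within 1σ̂, B = 1σ̂–2σ̂, A = 2σ̂–3σ̂, * = beyond 3σ̂; sign = side of CL): 1:+C, 2:-C, 3:-C, 4:-C, 5:-C, 6:-C, 7:-B, 8:-C, 9:-C, 10:+C, 11:+C, 12:-C
Rule 4 (eight consecutive points on the same side of the centre line) is satisfied at point 9.

rule 4 at point 9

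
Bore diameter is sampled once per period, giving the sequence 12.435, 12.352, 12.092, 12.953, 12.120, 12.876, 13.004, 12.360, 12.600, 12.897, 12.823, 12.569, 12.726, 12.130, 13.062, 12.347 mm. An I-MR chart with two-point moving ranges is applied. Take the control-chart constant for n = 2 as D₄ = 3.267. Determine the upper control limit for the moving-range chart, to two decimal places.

1.49

Moving ranges: 0.083, 0.260, 0.861, 0.833, 0.756, 0.128, 0.644, 0.240, 0.297, 0.074, 0.254, 0.157, 0.596, 0.932, 0.715; M̄R̄ = 6.8300 / 15 = 0.4553
UCL_MR = D₄·M̄R̄ = 3.267 × 0.4553 = 1.4876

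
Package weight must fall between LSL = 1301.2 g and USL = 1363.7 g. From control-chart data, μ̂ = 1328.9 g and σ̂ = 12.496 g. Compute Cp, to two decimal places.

Cp = (USL − LSL) / (6σ̂) = (1363.7 − 1301.2) / (6 × 12.496) = 62.5000 / 74.9760 = 0.8336

0.83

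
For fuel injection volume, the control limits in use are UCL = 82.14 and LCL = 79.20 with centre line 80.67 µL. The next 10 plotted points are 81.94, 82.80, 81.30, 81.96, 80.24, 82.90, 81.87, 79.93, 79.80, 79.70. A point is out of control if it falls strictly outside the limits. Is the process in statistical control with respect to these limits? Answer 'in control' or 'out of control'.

out of control

Compare each point to [79.20, 82.14]: sample 2 = 82.80 > UCL; sample 6 = 82.90 > UCL.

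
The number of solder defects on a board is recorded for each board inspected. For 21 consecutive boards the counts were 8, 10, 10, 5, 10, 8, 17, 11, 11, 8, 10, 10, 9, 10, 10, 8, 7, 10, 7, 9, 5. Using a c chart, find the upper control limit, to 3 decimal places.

c̄ = (8 + 10 + 10 + 5 + 10 + 8 + 17 + 11 + 11 + 8 + 10 + 10 + 9 + 10 + 10 + 8 + 7 + 10 + 7 + 9 + 5) / 21 = 193 / 21 = 9.1905
UCL = c̄ + 3√c̄ = 9.1905 + 3 × √9.1905 = 9.1905 + 3 × 3.0316 = 18.2852

18.285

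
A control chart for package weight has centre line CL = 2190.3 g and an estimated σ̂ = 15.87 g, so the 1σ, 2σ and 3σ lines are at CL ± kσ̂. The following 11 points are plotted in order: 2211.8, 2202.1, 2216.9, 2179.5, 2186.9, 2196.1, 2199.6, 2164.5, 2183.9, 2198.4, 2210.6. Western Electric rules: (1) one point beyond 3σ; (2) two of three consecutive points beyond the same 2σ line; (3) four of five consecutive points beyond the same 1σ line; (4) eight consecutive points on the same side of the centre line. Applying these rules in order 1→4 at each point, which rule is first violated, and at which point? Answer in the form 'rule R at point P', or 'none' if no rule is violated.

none

Zone of each point (C = within 1σ̂, B = 1σ̂–2σ̂, A = 2σ̂–3σ̂, * = beyond 3σ̂; sign = side of CL): 1:+B, 2:+C, 3:+B, 4:-C, 5:-C, 6:+C, 7:+C, 8:-B, 9:-C, 10:+C, 11:+B
No rule fires across all 11 points.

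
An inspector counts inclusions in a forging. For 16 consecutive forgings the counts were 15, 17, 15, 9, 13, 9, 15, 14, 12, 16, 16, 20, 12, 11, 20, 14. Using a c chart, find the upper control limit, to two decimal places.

c̄ = (15 + 17 + 15 + 9 + 13 + 9 + 15 + 14 + 12 + 16 + 16 + 20 + 12 + 11 + 20 + 14) / 16 = 228 / 16 = 14.2500
UCL = c̄ + 3√c̄ = 14.2500 + 3 × √14.2500 = 14.2500 + 3 × 3.7749 = 25.5748

25.57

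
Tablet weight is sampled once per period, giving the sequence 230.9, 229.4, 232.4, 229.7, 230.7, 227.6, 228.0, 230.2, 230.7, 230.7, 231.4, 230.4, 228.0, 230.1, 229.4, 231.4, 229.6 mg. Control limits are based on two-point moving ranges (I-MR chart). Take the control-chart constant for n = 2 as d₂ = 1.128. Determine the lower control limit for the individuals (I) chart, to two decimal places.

X̄ = (230.9 + 229.4 + 232.4 + 229.7 + 230.7 + 227.6 + 228.0 + 230.2 + 230.7 + 230.7 + 231.4 + 230.4 + 228.0 + 230.1 + 229.4 + 231.4 + 229.6) / 17 = 230.0353
Moving ranges: 1.5, 3.0, 2.7, 1.0, 3.1, 0.4, 2.2, 0.5, 0.0, 0.7, 1.0, 2.4, 2.1, 0.7, 2.0, 1.8; M̄R̄ = 25.1000 / 16 = 1.5688
LCL = X̄ − 3·M̄R̄/d₂ = 230.0353 − 3 × 1.5688 / 1.128 = 225.8631

225.86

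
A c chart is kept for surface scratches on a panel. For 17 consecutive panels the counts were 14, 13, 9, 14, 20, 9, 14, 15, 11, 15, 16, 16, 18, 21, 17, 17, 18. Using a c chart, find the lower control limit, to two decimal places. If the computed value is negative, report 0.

3.45

c̄ = (14 + 13 + 9 + 14 + 20 + 9 + 14 + 15 + 11 + 15 + 16 + 16 + 18 + 21 + 17 + 17 + 18) / 17 = 257 / 17 = 15.1176
LCL = c̄ − 3√c̄ = 15.1176 − 3 × 3.8881 = 3.4532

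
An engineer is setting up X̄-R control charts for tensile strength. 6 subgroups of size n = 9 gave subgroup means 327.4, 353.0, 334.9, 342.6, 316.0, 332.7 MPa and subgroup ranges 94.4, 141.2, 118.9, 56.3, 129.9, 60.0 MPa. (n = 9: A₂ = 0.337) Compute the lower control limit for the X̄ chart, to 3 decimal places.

300.694

X̄̄ = (327.4 + 353.0 + 334.9 + 342.6 + 316.0 + 332.7) / 6 = 2006.6000 / 6 = 334.4333
R̄ = (94.4 + 141.2 + 118.9 + 56.3 + 129.9 + 60.0) / 6 = 600.7000 / 6 = 100.1167
LCL = X̄̄ − A₂·R̄ = 334.4333 − 0.337 × 100.1167 = 300.6940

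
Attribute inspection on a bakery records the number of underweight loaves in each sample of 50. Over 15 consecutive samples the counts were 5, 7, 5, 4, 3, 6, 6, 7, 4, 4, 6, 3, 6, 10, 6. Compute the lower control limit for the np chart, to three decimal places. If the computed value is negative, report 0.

p̄ = Σdᵢ / (k·n) = 82 / (15 × 50) = 0.10933
LCL = np̄ − 3·√(np̄(1−p̄)) = 5.4667 − 3 × 2.2066 = -1.1531 → 0 (negative, so LCL = 0)

0.000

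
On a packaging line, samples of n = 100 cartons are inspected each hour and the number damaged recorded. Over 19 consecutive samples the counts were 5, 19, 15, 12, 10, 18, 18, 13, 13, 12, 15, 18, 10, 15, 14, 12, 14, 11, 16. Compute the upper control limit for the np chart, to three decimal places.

23.995

p̄ = Σdᵢ / (k·n) = 260 / (19 × 100) = 0.13684
UCL = np̄ + 3·√(np̄(1−p̄)) = 13.6842 + 3 × √(13.6842×0.86316) = 13.6842 + 3 × 3.4368 = 23.9946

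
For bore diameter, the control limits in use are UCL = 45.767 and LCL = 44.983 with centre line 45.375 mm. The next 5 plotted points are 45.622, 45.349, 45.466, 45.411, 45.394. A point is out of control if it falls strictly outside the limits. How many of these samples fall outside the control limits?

All 5 points lie within [44.983, 45.767].

0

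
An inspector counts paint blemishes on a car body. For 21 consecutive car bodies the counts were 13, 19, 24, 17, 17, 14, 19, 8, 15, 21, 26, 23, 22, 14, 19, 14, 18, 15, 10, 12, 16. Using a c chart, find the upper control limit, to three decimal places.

29.304

c̄ = (13 + 19 + 24 + 17 + 17 + 14 + 19 + 8 + 15 + 21 + 26 + 23 + 22 + 14 + 19 + 14 + 18 + 15 + 10 + 12 + 16) / 21 = 356 / 21 = 16.9524
UCL = c̄ + 3√c̄ = 16.9524 + 3 × √16.9524 = 16.9524 + 3 × 4.1173 = 29.3044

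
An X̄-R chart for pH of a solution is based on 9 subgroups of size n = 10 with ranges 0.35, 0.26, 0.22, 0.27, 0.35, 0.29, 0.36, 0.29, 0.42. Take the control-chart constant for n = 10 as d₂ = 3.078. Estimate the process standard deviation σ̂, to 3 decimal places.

0.101

R̄ = (0.35 + 0.26 + 0.22 + 0.27 + 0.35 + 0.29 + 0.36 + 0.29 + 0.42) / 9 = 0.3122
σ̂ = R̄ / d₂ = 0.3122 / 3.078 = 0.1014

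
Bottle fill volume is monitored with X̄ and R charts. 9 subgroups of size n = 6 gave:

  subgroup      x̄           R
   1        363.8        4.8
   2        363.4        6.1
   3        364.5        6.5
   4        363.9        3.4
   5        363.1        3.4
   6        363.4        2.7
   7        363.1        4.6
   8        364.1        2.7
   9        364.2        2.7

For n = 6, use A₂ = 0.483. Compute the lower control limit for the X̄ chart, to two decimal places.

361.74

X̄̄ = (363.8 + 363.4 + 364.5 + 363.9 + 363.1 + 363.4 + 363.1 + 364.1 + 364.2) / 9 = 3273.5000 / 9 = 363.7222
R̄ = (4.8 + 6.1 + 6.5 + 3.4 + 3.4 + 2.7 + 4.6 + 2.7 + 2.7) / 9 = 36.9000 / 9 = 4.1000
LCL = X̄̄ − A₂·R̄ = 363.7222 − 0.483 × 4.1000 = 361.7419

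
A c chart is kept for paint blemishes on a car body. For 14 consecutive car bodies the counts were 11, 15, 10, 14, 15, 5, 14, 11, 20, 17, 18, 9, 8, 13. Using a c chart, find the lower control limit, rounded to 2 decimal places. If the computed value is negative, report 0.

2.10

c̄ = (11 + 15 + 10 + 14 + 15 + 5 + 14 + 11 + 20 + 17 + 18 + 9 + 8 + 13) / 14 = 180 / 14 = 12.8571
LCL = c̄ − 3√c̄ = 12.8571 − 3 × 3.5857 = 2.1001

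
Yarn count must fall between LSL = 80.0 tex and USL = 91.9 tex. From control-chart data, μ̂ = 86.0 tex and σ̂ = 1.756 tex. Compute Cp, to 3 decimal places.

1.129

Cp = (USL − LSL) / (6σ̂) = (91.9 − 80.0) / (6 × 1.756) = 11.9000 / 10.5360 = 1.1295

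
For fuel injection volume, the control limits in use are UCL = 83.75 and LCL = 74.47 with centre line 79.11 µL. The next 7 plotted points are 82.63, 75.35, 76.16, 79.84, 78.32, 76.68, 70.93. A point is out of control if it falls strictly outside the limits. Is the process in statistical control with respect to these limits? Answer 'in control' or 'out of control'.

Compare each point to [74.47, 83.75]: sample 7 = 70.93 < LCL.

out of control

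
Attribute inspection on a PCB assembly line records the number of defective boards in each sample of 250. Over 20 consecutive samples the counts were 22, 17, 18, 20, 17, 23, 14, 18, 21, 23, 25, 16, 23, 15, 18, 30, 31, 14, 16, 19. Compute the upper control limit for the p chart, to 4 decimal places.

0.1315

p̄ = Σdᵢ / (k·n) = 400 / (20 × 250) = 0.08000
UCL = p̄ + 3·√(p̄(1−p̄)/n) = 0.08000 + 3 × √(0.08000×0.92000/250) = 0.08000 + 3 × 0.01716 = 0.13147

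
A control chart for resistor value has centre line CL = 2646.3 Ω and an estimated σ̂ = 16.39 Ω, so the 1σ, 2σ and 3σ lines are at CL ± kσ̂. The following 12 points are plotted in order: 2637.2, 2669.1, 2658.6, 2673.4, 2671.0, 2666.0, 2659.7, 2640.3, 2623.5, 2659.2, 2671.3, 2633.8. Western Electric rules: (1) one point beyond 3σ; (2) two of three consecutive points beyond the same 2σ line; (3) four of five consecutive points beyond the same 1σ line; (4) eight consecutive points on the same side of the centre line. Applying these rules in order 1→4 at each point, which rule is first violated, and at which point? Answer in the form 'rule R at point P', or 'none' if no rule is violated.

Zone of each point (C = within 1σ̂, B = 1σ̂–2σ̂, A = 2σ̂–3σ̂, * = beyond 3σ̂; sign = side of CL): 1:-C, 2:+B, 3:+C, 4:+B, 5:+B, 6:+B, 7:+C, 8:-C, 9:-B, 10:+C, 11:+B, 12:-C
Rule 3 (four of five consecutive points beyond the same 1σ limit) is satisfied at point 6.

rule 3 at point 6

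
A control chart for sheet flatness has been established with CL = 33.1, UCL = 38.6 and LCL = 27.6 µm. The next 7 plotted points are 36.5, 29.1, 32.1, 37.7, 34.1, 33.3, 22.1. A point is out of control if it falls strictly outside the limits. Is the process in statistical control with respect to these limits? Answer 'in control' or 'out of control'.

Compare each point to [27.6, 38.6]: sample 7 = 22.1 < LCL.

out of control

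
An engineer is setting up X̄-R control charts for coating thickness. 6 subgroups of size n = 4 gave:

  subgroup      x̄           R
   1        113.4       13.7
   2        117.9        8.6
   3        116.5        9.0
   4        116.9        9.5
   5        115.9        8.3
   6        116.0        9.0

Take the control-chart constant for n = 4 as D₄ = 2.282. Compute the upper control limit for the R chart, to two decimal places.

R̄ = (13.7 + 8.6 + 9.0 + 9.5 + 8.3 + 9.0) / 6 = 58.1000 / 6 = 9.6833
UCL_R = D₄·R̄ = 2.282 × 9.6833 = 22.0974

22.10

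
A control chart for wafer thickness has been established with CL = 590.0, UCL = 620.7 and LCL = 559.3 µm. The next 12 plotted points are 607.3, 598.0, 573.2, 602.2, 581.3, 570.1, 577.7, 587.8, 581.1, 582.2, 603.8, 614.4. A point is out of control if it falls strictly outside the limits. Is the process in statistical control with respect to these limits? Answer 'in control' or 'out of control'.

All 12 points lie within [559.3, 620.7].

in control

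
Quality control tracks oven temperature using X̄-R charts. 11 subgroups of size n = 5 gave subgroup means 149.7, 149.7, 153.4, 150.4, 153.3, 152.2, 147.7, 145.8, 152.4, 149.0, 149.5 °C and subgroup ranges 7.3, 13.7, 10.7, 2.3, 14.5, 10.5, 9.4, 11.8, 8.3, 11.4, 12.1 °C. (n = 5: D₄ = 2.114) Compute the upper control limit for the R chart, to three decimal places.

R̄ = (7.3 + 13.7 + 10.7 + 2.3 + 14.5 + 10.5 + 9.4 + 11.8 + 8.3 + 11.4 + 12.1) / 11 = 112.0000 / 11 = 10.1818
UCL_R = D₄·R̄ = 2.114 × 10.1818 = 21.5244

21.524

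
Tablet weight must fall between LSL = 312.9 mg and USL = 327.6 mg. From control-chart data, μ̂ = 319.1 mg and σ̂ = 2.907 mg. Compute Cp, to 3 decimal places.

0.843

Cp = (USL − LSL) / (6σ̂) = (327.6 − 312.9) / (6 × 2.907) = 14.7000 / 17.4420 = 0.8428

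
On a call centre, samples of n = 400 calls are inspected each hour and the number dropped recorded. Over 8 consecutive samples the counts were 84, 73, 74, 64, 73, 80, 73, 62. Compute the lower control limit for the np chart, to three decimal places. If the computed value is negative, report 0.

p̄ = Σdᵢ / (k·n) = 583 / (8 × 400) = 0.18219
LCL = np̄ − 3·√(np̄(1−p̄)) = 72.8750 − 3 × 7.7200 = 49.7151

49.715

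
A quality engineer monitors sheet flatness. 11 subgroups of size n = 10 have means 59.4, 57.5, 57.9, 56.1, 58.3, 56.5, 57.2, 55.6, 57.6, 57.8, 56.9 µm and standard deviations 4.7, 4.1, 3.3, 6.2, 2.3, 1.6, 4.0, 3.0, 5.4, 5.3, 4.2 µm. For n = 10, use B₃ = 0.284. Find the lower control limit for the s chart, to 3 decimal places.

1.139

s̄ = (4.7 + 4.1 + 3.3 + 6.2 + 2.3 + 1.6 + 4.0 + 3.0 + 5.4 + 5.3 + 4.2) / 11 = 4.0091
LCL_s = B₃·s̄ = 0.284 × 4.0091 = 1.1386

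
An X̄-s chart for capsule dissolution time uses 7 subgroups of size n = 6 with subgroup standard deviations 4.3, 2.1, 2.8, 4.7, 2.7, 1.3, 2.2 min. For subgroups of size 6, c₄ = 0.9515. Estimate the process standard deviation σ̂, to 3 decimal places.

3.018

s̄ = (4.3 + 2.1 + 2.8 + 4.7 + 2.7 + 1.3 + 2.2) / 7 = 2.8714
σ̂ = s̄ / c₄ = 2.8714 / 0.9515 = 3.0178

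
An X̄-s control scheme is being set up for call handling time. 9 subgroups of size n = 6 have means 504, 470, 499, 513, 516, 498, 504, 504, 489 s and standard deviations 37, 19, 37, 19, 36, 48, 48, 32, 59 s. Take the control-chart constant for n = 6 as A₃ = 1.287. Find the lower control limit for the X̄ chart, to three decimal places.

X̄̄ = (504 + 470 + 499 + 513 + 516 + 498 + 504 + 504 + 489) / 9 = 499.6667
s̄ = (37 + 19 + 37 + 19 + 36 + 48 + 48 + 32 + 59) / 9 = 37.2222
LCL = X̄̄ − A₃·s̄ = 499.6667 − 1.287 × 37.2222 = 451.7617

451.762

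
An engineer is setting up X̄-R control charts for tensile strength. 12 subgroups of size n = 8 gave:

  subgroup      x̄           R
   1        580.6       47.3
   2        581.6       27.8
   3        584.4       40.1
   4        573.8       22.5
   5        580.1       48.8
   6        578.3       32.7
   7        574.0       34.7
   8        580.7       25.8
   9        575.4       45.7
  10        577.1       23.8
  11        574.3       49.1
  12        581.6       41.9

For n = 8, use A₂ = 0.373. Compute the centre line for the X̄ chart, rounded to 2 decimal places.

X̄̄ = (580.6 + 581.6 + 584.4 + 573.8 + 580.1 + 578.3 + 574.0 + 580.7 + 575.4 + 577.1 + 574.3 + 581.6) / 12 = 6941.9000 / 12 = 578.4917
CL = X̄̄ = 578.4917

578.49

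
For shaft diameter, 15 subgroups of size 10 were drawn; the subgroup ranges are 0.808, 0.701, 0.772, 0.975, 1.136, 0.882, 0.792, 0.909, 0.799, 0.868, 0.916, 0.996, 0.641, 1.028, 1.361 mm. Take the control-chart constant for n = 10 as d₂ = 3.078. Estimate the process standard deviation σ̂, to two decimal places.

R̄ = (0.808 + 0.701 + 0.772 + 0.975 + 1.136 + 0.882 + 0.792 + 0.909 + 0.799 + 0.868 + 0.916 + 0.996 + 0.641 + 1.028 + 1.361) / 15 = 0.9056
σ̂ = R̄ / d₂ = 0.9056 / 3.078 = 0.2942

0.29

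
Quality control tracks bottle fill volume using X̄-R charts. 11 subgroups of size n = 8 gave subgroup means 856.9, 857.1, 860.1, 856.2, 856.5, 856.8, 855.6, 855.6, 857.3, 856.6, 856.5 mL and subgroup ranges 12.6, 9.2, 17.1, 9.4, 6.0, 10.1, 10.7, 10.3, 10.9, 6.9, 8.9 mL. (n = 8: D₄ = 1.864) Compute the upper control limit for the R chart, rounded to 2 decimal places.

R̄ = (12.6 + 9.2 + 17.1 + 9.4 + 6.0 + 10.1 + 10.7 + 10.3 + 10.9 + 6.9 + 8.9) / 11 = 112.1000 / 11 = 10.1909
UCL_R = D₄·R̄ = 1.864 × 10.1909 = 18.9959

19.00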